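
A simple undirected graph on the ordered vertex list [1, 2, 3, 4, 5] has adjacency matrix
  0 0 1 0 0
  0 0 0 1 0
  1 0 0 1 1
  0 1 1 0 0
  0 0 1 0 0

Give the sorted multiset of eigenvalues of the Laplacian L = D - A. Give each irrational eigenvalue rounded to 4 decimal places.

Reading degrees in the order [1, 2, 3, 4, 5] gives [1, 1, 3, 2, 1]; set D = diag(1, 1, 3, 2, 1) and form L = D - A. Since every row of L sums to 0, the all-ones vector is in the kernel and 0 is an eigenvalue. The single zero eigenvalue shows the graph is connected. The eigenvalues sum to 8, which equals trace(L) = 2|E|. The largest eigenvalue, 4.1701, is at most the vertex count 5.

[0, 0.5188, 1, 2.3111, 4.1701]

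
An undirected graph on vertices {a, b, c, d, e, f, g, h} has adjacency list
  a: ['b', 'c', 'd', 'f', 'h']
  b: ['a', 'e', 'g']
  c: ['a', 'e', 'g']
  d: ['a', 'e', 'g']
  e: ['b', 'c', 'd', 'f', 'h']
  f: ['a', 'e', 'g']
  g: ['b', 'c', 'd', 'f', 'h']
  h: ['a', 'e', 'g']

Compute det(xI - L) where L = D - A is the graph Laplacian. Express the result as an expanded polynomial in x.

With the vertex order [a, b, c, d, e, f, g, h], the degrees are [5, 3, 3, 3, 5, 3, 5, 3], giving D = diag(5, 3, 3, 3, 5, 3, 5, 3) and L = D - A. The eigenvalues of L are [0, 3, 3, 3, 3, 5, 5, 8]; the characteristic polynomial is the product of (x - lambda_i), which multiplies out to x^8 - 30x^7 + 375x^6 - 2540x^5 + 10095x^4 - 23598x^3 + 30105x^2 - 16200x. The coefficient of x^7 equals -trace(L) = -30, matching the sum of degrees.

x^8 - 30x^7 + 375x^6 - 2540x^5 + 10095x^4 - 23598x^3 + 30105x^2 - 16200x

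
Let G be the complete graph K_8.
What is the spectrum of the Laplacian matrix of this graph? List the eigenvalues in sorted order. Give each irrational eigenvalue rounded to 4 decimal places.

The graph has 8 vertices and degree multiset [7, 7, 7, 7, 7, 7, 7, 7]; D is the diagonal matrix of degrees and L = D - A. Diagonalising L (or applying a numerical eigensolver to the 8x8 matrix) gives the spectrum above. There is one zero in the spectrum, matching the 1 component.

[0, 8, 8, 8, 8, 8, 8, 8]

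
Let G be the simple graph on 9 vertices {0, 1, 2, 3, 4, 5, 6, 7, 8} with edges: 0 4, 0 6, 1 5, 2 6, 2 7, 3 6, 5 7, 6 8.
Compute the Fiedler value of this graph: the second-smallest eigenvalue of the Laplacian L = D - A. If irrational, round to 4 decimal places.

Reading degrees in the order [0, 1, 2, 3, 4, 5, 6, 7, 8] gives [2, 1, 2, 1, 1, 2, 4, 2, 1]; set D = diag(2, 1, 2, 1, 1, 2, 4, 2, 1) and form L = D - A. The smallest Laplacian eigenvalue is always 0. The next one, lambda_2 = 0.1774, measures how hard the graph is to disconnect: larger values mean better connectivity. There is one zero in the spectrum, matching the 1 component.

0.1774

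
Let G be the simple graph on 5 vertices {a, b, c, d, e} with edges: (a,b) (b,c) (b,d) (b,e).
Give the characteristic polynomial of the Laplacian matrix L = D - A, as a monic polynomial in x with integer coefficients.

Each diagonal entry of L is the vertex degree and each off-diagonal entry is -1 where an edge is present, 0 otherwise; in the order [a, b, c, d, e] the diagonal is [1, 4, 1, 1, 1]. Computing det(xI - L) by cofactor expansion (or equivalently via sum-over-permutations) gives x^5 - 8x^4 + 18x^3 - 16x^2 + 5x. Since p(0) = det(-L) = 0, x divides p(x). The eigenvalues sum to 8, which equals trace(L) = 2|E|. There is one zero in the spectrum, matching the 1 component.

x^5 - 8x^4 + 18x^3 - 16x^2 + 5x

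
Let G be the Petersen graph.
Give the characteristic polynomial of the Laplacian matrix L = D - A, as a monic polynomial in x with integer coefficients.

The graph has 10 vertices and degree multiset [3, 3, 3, 3, 3, 3, 3, 3, 3, 3]; D is the diagonal matrix of degrees and L = D - A. The eigenvalues of L are [0, 2, 2, 2, 2, 2, 5, 5, 5, 5]; the characteristic polynomial is the product of (x - lambda_i), which multiplies out to x^10 - 30x^9 + 390x^8 - 2880x^7 + 13305x^6 - 39882x^5 + 77640x^4 - 94800x^3 + 66000x^2 - 20000x. The constant term is 0 because L is singular (the all-ones vector lies in its kernel). There is one zero in the spectrum, matching the 1 component.

x^10 - 30x^9 + 390x^8 - 2880x^7 + 13305x^6 - 39882x^5 + 77640x^4 - 94800x^3 + 66000x^2 - 20000x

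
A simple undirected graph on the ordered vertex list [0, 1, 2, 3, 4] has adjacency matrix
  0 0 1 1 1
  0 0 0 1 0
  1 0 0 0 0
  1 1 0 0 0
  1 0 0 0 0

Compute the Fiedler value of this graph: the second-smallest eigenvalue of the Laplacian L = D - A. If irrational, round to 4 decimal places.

With the vertex order [0, 1, 2, 3, 4], the degrees are [3, 1, 1, 2, 1], giving D = diag(3, 1, 1, 2, 1) and L = D - A. The smallest Laplacian eigenvalue is always 0. The next one, lambda_2 = 0.5188, measures how hard the graph is to disconnect: larger values mean better connectivity. There is one zero in the spectrum, matching the 1 component.

0.5188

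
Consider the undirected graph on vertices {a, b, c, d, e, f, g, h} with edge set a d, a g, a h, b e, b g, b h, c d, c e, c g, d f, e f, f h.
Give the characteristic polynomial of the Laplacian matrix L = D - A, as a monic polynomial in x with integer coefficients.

x^8 - 24x^7 + 240x^6 - 1296x^5 + 4080x^4 - 7488x^3 + 7424x^2 - 3072x

With the vertex order [a, b, c, d, e, f, g, h], the degrees are [3, 3, 3, 3, 3, 3, 3, 3], giving D = diag(3, 3, 3, 3, 3, 3, 3, 3) and L = D - A. Computing det(xI - L) by cofactor expansion (or equivalently via sum-over-permutations) gives x^8 - 24x^7 + 240x^6 - 1296x^5 + 4080x^4 - 7488x^3 + 7424x^2 - 3072x. The constant term is 0 because L is singular (the all-ones vector lies in its kernel). There is one zero in the spectrum, matching the 1 component.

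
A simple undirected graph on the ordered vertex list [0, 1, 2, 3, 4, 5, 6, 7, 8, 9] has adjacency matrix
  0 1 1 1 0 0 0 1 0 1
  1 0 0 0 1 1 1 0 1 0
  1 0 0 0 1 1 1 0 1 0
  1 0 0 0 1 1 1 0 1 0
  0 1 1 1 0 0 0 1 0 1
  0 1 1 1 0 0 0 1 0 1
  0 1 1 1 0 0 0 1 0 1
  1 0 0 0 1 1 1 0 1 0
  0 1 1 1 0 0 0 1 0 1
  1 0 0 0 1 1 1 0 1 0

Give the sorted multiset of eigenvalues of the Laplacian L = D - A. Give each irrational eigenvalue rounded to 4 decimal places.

[0, 5, 5, 5, 5, 5, 5, 5, 5, 10]

Each diagonal entry of L is the vertex degree and each off-diagonal entry is -1 where an edge is present, 0 otherwise; in the order [0, 1, 2, 3, 4, 5, 6, 7, 8, 9] the diagonal is [5, 5, 5, 5, 5, 5, 5, 5, 5, 5]. Diagonalising L (or applying a numerical eigensolver to the 10x10 matrix) gives the spectrum above. There is one zero in the spectrum, matching the 1 component. The largest eigenvalue, 10, is at most the vertex count 10.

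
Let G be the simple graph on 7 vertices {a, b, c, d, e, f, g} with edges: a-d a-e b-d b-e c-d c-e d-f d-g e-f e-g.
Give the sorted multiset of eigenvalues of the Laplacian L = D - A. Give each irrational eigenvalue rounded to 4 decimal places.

[0, 2, 2, 2, 2, 5, 7]

Reading degrees in the order [a, b, c, d, e, f, g] gives [2, 2, 2, 5, 5, 2, 2]; set D = diag(2, 2, 2, 5, 5, 2, 2) and form L = D - A. Diagonalising L (or applying a numerical eigensolver to the 7x7 matrix) gives the spectrum above. The single zero eigenvalue shows the graph is connected. The largest eigenvalue, 7, is at most the vertex count 7. There is one zero in the spectrum, matching the 1 component.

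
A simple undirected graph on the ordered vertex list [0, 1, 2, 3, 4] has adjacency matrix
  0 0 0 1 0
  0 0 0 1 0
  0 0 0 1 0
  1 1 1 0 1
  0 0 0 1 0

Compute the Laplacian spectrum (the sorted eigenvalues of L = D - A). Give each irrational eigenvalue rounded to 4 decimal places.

[0, 1, 1, 1, 5]

Each diagonal entry of L is the vertex degree and each off-diagonal entry is -1 where an edge is present, 0 otherwise; in the order [0, 1, 2, 3, 4] the diagonal is [1, 1, 1, 4, 1]. Since every row of L sums to 0, the all-ones vector is in the kernel and 0 is an eigenvalue. By the matrix-tree theorem the graph has (1/5) * product of the nonzero eigenvalues = 1 spanning tree.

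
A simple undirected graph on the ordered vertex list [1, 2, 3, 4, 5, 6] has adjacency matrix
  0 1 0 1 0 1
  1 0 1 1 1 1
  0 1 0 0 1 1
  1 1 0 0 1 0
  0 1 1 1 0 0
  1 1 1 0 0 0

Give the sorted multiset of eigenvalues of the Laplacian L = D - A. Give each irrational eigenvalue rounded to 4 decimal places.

[0, 2.3820, 2.3820, 4.6180, 4.6180, 6]

Reading degrees in the order [1, 2, 3, 4, 5, 6] gives [3, 5, 3, 3, 3, 3]; set D = diag(3, 5, 3, 3, 3, 3) and form L = D - A. The multiplicity of 0 as a Laplacian eigenvalue equals the number of connected components. The single zero eigenvalue shows the graph is connected. The eigenvalues sum to 20, which equals trace(L) = 2|E|.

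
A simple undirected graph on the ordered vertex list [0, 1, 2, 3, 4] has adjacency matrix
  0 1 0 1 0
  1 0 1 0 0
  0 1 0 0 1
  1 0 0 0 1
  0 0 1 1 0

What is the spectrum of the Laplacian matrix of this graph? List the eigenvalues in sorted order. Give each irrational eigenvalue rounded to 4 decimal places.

With the vertex order [0, 1, 2, 3, 4], the degrees are [2, 2, 2, 2, 2], giving D = diag(2, 2, 2, 2, 2) and L = D - A. The multiplicity of 0 as a Laplacian eigenvalue equals the number of connected components. The single zero eigenvalue shows the graph is connected. The largest eigenvalue, 3.6180, is at most the vertex count 5. There is one zero in the spectrum, matching the 1 component.

[0, 1.3820, 1.3820, 3.6180, 3.6180]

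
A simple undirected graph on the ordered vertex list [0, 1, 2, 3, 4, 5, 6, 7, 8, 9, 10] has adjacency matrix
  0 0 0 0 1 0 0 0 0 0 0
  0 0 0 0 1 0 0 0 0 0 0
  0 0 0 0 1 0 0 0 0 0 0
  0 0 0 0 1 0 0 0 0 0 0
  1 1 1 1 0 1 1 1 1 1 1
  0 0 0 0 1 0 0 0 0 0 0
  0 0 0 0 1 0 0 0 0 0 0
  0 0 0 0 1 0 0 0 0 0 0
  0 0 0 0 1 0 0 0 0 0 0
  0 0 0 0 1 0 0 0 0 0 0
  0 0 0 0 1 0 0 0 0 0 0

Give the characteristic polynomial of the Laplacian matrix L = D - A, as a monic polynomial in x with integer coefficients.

x^11 - 20x^10 + 135x^9 - 480x^8 + 1050x^7 - 1512x^6 + 1470x^5 - 960x^4 + 405x^3 - 100x^2 + 11x

Reading degrees in the order [0, 1, 2, 3, 4, 5, 6, 7, 8, 9, 10] gives [1, 1, 1, 1, 10, 1, 1, 1, 1, 1, 1]; set D = diag(1, 1, 1, 1, 10, 1, 1, 1, 1, 1, 1) and form L = D - A. L has integer entries, so p(x) = det(xI - L) has integer coefficients. Expanding the determinant yields x^11 - 20x^10 + 135x^9 - 480x^8 + 1050x^7 - 1512x^6 + 1470x^5 - 960x^4 + 405x^3 - 100x^2 + 11x. Since p(0) = det(-L) = 0, x divides p(x). The largest eigenvalue, 11, is at most the vertex count 11.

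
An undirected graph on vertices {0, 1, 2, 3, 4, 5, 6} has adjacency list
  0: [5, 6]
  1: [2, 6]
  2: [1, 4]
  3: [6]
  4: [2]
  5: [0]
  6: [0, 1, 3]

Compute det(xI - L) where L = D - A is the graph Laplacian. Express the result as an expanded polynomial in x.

x^7 - 12x^6 + 54x^5 - 114x^4 + 115x^3 - 50x^2 + 7x

Each diagonal entry of L is the vertex degree and each off-diagonal entry is -1 where an edge is present, 0 otherwise; in the order [0, 1, 2, 3, 4, 5, 6] the diagonal is [2, 2, 2, 1, 1, 1, 3]. Computing det(xI - L) by cofactor expansion (or equivalently via sum-over-permutations) gives x^7 - 12x^6 + 54x^5 - 114x^4 + 115x^3 - 50x^2 + 7x. Since p(0) = det(-L) = 0, x divides p(x). By the matrix-tree theorem the graph has (1/7) * product of the nonzero eigenvalues = 1 spanning tree. The eigenvalues sum to 12, which equals trace(L) = 2|E|.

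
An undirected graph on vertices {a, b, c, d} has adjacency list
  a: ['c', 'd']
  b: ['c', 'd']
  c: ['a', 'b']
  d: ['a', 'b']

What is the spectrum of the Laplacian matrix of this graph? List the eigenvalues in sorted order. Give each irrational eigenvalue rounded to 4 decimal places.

[0, 2, 2, 4]

Reading degrees in the order [a, b, c, d] gives [2, 2, 2, 2]; set D = diag(2, 2, 2, 2) and form L = D - A. Since every row of L sums to 0, the all-ones vector is in the kernel and 0 is an eigenvalue. The largest eigenvalue, 4, is at most the vertex count 4. There is one zero in the spectrum, matching the 1 component.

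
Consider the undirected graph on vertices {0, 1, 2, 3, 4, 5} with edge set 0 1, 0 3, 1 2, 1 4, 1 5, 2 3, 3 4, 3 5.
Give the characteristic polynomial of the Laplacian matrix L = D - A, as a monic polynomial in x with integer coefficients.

Reading degrees in the order [0, 1, 2, 3, 4, 5] gives [2, 4, 2, 4, 2, 2]; set D = diag(2, 4, 2, 4, 2, 2) and form L = D - A. The eigenvalues of L are [0, 2, 2, 2, 4, 6]; the characteristic polynomial is the product of (x - lambda_i), which multiplies out to x^6 - 16x^5 + 96x^4 - 272x^3 + 368x^2 - 192x. The coefficient of x^5 equals -trace(L) = -16, matching the sum of degrees. The eigenvalues sum to 16, which equals trace(L) = 2|E|. There is one zero in the spectrum, matching the 1 component.

x^6 - 16x^5 + 96x^4 - 272x^3 + 368x^2 - 192x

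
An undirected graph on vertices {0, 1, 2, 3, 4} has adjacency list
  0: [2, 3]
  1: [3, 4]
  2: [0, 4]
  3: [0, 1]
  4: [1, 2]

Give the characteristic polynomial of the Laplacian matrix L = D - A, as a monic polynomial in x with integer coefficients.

Each diagonal entry of L is the vertex degree and each off-diagonal entry is -1 where an edge is present, 0 otherwise; in the order [0, 1, 2, 3, 4] the diagonal is [2, 2, 2, 2, 2]. Computing det(xI - L) by cofactor expansion (or equivalently via sum-over-permutations) gives x^5 - 10x^4 + 35x^3 - 50x^2 + 25x. Since p(0) = det(-L) = 0, x divides p(x). There is one zero in the spectrum, matching the 1 component.

x^5 - 10x^4 + 35x^3 - 50x^2 + 25x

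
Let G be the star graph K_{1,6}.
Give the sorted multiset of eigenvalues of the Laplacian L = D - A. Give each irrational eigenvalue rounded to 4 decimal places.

The graph has 7 vertices and degree multiset [6, 1, 1, 1, 1, 1, 1]; D is the diagonal matrix of degrees and L = D - A. L is symmetric positive semidefinite, so every eigenvalue is real and nonnegative. The largest eigenvalue, 7, is at most the vertex count 7.

[0, 1, 1, 1, 1, 1, 7]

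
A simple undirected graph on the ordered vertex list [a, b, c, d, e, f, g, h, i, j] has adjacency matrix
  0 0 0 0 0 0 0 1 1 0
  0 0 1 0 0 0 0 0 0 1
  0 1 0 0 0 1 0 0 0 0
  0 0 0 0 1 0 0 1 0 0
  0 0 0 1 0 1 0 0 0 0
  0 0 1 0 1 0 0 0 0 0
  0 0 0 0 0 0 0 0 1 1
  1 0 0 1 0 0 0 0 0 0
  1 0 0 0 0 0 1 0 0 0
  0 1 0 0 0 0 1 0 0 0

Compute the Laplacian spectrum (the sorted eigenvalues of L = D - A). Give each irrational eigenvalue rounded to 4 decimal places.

Each diagonal entry of L is the vertex degree and each off-diagonal entry is -1 where an edge is present, 0 otherwise; in the order [a, b, c, d, e, f, g, h, i, j] the diagonal is [2, 2, 2, 2, 2, 2, 2, 2, 2, 2]. Diagonalising L (or applying a numerical eigensolver to the 10x10 matrix) gives the spectrum above. The single zero eigenvalue shows the graph is connected. There is one zero in the spectrum, matching the 1 component.

[0, 0.3820, 0.3820, 1.3820, 1.3820, 2.6180, 2.6180, 3.6180, 3.6180, 4]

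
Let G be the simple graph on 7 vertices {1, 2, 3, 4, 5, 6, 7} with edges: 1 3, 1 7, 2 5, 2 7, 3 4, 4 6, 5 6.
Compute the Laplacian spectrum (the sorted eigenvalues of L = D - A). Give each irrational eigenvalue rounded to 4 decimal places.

[0, 0.7530, 0.7530, 2.4450, 2.4450, 3.8019, 3.8019]

Reading degrees in the order [1, 2, 3, 4, 5, 6, 7] gives [2, 2, 2, 2, 2, 2, 2]; set D = diag(2, 2, 2, 2, 2, 2, 2) and form L = D - A. L is symmetric positive semidefinite, so every eigenvalue is real and nonnegative. The single zero eigenvalue shows the graph is connected. By the matrix-tree theorem the graph has (1/7) * product of the nonzero eigenvalues = 7 spanning trees.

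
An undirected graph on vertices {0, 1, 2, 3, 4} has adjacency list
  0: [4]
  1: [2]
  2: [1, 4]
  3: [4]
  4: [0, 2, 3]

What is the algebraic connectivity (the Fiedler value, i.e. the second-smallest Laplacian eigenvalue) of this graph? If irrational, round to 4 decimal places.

0.5188

Reading degrees in the order [0, 1, 2, 3, 4] gives [1, 1, 2, 1, 3]; set D = diag(1, 1, 2, 1, 3) and form L = D - A. The smallest Laplacian eigenvalue is always 0. The next one, lambda_2 = 0.5188, measures how hard the graph is to disconnect: larger values mean better connectivity. The largest eigenvalue, 4.1701, is at most the vertex count 5.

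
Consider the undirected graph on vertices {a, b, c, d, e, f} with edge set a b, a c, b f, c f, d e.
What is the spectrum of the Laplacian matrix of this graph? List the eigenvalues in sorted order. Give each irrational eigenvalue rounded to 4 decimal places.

Each diagonal entry of L is the vertex degree and each off-diagonal entry is -1 where an edge is present, 0 otherwise; in the order [a, b, c, d, e, f] the diagonal is [2, 2, 2, 1, 1, 2]. The multiplicity of 0 as a Laplacian eigenvalue equals the number of connected components. The 2 zero eigenvalues correspond to the 2 connected components. There are 2 zeros in the spectrum, matching the 2 components.

[0, 0, 2, 2, 2, 4]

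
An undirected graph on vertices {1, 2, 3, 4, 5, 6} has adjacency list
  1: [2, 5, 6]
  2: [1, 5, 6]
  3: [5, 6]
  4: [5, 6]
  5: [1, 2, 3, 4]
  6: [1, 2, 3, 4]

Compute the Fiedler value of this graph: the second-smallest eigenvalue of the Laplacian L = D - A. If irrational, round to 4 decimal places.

2

Reading degrees in the order [1, 2, 3, 4, 5, 6] gives [3, 3, 2, 2, 4, 4]; set D = diag(3, 3, 2, 2, 4, 4) and form L = D - A. Computing the eigenvalues of L and sorting gives [0, 2, 2, 4, 4, 6]. The Fiedler value lambda_2 = 2 is strictly positive, so the graph is connected. The eigenvalues sum to 18, which equals trace(L) = 2|E|.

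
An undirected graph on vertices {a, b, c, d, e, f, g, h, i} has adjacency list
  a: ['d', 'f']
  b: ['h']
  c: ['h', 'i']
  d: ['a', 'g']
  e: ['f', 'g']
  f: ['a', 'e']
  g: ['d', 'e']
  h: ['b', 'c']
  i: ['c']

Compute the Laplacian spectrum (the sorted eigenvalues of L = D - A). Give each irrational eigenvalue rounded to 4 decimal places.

Each diagonal entry of L is the vertex degree and each off-diagonal entry is -1 where an edge is present, 0 otherwise; in the order [a, b, c, d, e, f, g, h, i] the diagonal is [2, 1, 2, 2, 2, 2, 2, 2, 1]. L is symmetric positive semidefinite, so every eigenvalue is real and nonnegative. The 2 zero eigenvalues correspond to the 2 connected components. The eigenvalues sum to 16, which equals trace(L) = 2|E|. The largest eigenvalue, 3.6180, is at most the vertex count 9.

[0, 0, 0.5858, 1.3820, 1.3820, 2, 3.4142, 3.6180, 3.6180]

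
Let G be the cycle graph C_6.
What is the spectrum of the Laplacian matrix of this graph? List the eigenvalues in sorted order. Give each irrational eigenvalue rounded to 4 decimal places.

The graph has 6 vertices and degree multiset [2, 2, 2, 2, 2, 2]; D is the diagonal matrix of degrees and L = D - A. The multiplicity of 0 as a Laplacian eigenvalue equals the number of connected components. The eigenvalues sum to 12, which equals trace(L) = 2|E|.

[0, 1, 1, 3, 3, 4]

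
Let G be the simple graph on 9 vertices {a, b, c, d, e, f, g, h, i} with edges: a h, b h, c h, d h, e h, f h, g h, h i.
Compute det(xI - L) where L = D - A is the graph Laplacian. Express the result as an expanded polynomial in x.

x^9 - 16x^8 + 84x^7 - 224x^6 + 350x^5 - 336x^4 + 196x^3 - 64x^2 + 9x

Reading degrees in the order [a, b, c, d, e, f, g, h, i] gives [1, 1, 1, 1, 1, 1, 1, 8, 1]; set D = diag(1, 1, 1, 1, 1, 1, 1, 8, 1) and form L = D - A. The eigenvalues of L are [0, 1, 1, 1, 1, 1, 1, 1, 9]; the characteristic polynomial is the product of (x - lambda_i), which multiplies out to x^9 - 16x^8 + 84x^7 - 224x^6 + 350x^5 - 336x^4 + 196x^3 - 64x^2 + 9x. The constant term is 0 because L is singular (the all-ones vector lies in its kernel). The largest eigenvalue, 9, is at most the vertex count 9. The eigenvalues sum to 16, which equals trace(L) = 2|E|.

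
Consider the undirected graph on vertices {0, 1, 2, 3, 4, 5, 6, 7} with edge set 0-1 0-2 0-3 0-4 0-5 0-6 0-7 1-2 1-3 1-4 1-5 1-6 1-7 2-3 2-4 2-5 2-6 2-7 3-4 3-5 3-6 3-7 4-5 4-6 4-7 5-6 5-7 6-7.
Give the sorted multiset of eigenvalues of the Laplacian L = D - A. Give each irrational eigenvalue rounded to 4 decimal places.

With the vertex order [0, 1, 2, 3, 4, 5, 6, 7], the degrees are [7, 7, 7, 7, 7, 7, 7, 7], giving D = diag(7, 7, 7, 7, 7, 7, 7, 7) and L = D - A. L is symmetric positive semidefinite, so every eigenvalue is real and nonnegative. The single zero eigenvalue shows the graph is connected.

[0, 8, 8, 8, 8, 8, 8, 8]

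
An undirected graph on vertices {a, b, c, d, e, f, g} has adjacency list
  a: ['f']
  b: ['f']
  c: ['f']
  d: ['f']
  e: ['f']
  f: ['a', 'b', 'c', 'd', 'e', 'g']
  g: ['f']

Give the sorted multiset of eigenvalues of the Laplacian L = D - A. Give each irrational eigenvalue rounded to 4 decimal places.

Reading degrees in the order [a, b, c, d, e, f, g] gives [1, 1, 1, 1, 1, 6, 1]; set D = diag(1, 1, 1, 1, 1, 6, 1) and form L = D - A. Diagonalising L (or applying a numerical eigensolver to the 7x7 matrix) gives the spectrum above. By the matrix-tree theorem the graph has (1/7) * product of the nonzero eigenvalues = 1 spanning tree. There is one zero in the spectrum, matching the 1 component.

[0, 1, 1, 1, 1, 1, 7]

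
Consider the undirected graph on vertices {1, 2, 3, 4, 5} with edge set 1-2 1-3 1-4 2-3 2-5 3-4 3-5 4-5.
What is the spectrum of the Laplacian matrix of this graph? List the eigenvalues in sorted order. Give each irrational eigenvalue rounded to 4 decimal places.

With the vertex order [1, 2, 3, 4, 5], the degrees are [3, 3, 4, 3, 3], giving D = diag(3, 3, 4, 3, 3) and L = D - A. Since every row of L sums to 0, the all-ones vector is in the kernel and 0 is an eigenvalue. The single zero eigenvalue shows the graph is connected. There is one zero in the spectrum, matching the 1 component. The largest eigenvalue, 5, is at most the vertex count 5.

[0, 3, 3, 5, 5]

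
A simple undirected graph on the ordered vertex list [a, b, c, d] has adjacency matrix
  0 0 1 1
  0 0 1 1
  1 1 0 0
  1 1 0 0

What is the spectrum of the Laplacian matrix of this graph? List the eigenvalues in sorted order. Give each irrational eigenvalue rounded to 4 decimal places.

[0, 2, 2, 4]

With the vertex order [a, b, c, d], the degrees are [2, 2, 2, 2], giving D = diag(2, 2, 2, 2) and L = D - A. The multiplicity of 0 as a Laplacian eigenvalue equals the number of connected components. The single zero eigenvalue shows the graph is connected.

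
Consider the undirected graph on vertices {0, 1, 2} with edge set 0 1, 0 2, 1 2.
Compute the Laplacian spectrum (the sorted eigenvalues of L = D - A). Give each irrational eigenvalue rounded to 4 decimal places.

Reading degrees in the order [0, 1, 2] gives [2, 2, 2]; set D = diag(2, 2, 2) and form L = D - A. The multiplicity of 0 as a Laplacian eigenvalue equals the number of connected components. The single zero eigenvalue shows the graph is connected.

[0, 3, 3]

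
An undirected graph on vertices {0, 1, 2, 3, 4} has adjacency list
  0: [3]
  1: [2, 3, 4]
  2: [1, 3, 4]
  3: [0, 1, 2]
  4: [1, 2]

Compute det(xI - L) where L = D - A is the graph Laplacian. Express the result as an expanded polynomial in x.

x^5 - 12x^4 + 50x^3 - 82x^2 + 40x

With the vertex order [0, 1, 2, 3, 4], the degrees are [1, 3, 3, 3, 2], giving D = diag(1, 3, 3, 3, 2) and L = D - A. Computing det(xI - L) by cofactor expansion (or equivalently via sum-over-permutations) gives x^5 - 12x^4 + 50x^3 - 82x^2 + 40x. The constant term is 0 because L is singular (the all-ones vector lies in its kernel). The eigenvalues sum to 12, which equals trace(L) = 2|E|.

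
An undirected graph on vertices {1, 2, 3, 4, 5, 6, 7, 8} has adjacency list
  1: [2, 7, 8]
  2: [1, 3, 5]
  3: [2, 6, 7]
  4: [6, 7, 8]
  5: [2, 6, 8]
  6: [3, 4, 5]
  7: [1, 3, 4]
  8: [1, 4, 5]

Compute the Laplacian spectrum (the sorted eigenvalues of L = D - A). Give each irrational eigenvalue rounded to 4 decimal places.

Reading degrees in the order [1, 2, 3, 4, 5, 6, 7, 8] gives [3, 3, 3, 3, 3, 3, 3, 3]; set D = diag(3, 3, 3, 3, 3, 3, 3, 3) and form L = D - A. Diagonalising L (or applying a numerical eigensolver to the 8x8 matrix) gives the spectrum above. The eigenvalues sum to 24, which equals trace(L) = 2|E|. There is one zero in the spectrum, matching the 1 component.

[0, 2, 2, 2, 4, 4, 4, 6]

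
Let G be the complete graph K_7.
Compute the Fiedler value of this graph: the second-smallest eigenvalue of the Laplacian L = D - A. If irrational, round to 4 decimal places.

7

The graph has 7 vertices and degree multiset [6, 6, 6, 6, 6, 6, 6]; D is the diagonal matrix of degrees and L = D - A. Computing the eigenvalues of L and sorting gives [0, 7, 7, 7, 7, 7, 7]. The Fiedler value lambda_2 = 7 is strictly positive, so the graph is connected.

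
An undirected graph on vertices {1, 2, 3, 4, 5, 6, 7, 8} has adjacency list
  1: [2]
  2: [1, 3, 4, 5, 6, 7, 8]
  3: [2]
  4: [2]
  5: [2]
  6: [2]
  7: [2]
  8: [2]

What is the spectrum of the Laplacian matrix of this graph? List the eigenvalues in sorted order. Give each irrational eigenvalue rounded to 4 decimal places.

With the vertex order [1, 2, 3, 4, 5, 6, 7, 8], the degrees are [1, 7, 1, 1, 1, 1, 1, 1], giving D = diag(1, 7, 1, 1, 1, 1, 1, 1) and L = D - A. L is symmetric positive semidefinite, so every eigenvalue is real and nonnegative. The single zero eigenvalue shows the graph is connected. The eigenvalues sum to 14, which equals trace(L) = 2|E|. There is one zero in the spectrum, matching the 1 component.

[0, 1, 1, 1, 1, 1, 1, 8]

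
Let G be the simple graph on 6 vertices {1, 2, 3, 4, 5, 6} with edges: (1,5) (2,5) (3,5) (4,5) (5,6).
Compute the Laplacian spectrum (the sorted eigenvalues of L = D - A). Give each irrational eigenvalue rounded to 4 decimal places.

[0, 1, 1, 1, 1, 6]

With the vertex order [1, 2, 3, 4, 5, 6], the degrees are [1, 1, 1, 1, 5, 1], giving D = diag(1, 1, 1, 1, 5, 1) and L = D - A. The multiplicity of 0 as a Laplacian eigenvalue equals the number of connected components. The single zero eigenvalue shows the graph is connected. By the matrix-tree theorem the graph has (1/6) * product of the nonzero eigenvalues = 1 spanning tree. The eigenvalues sum to 10, which equals trace(L) = 2|E|.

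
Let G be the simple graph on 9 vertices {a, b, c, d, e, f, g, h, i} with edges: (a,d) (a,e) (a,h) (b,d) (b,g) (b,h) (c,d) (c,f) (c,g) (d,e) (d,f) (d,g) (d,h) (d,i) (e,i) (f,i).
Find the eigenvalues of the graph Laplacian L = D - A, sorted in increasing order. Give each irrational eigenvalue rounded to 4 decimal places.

[0, 1.5858, 1.5858, 3, 3, 4.4142, 4.4142, 5, 9]

Reading degrees in the order [a, b, c, d, e, f, g, h, i] gives [3, 3, 3, 8, 3, 3, 3, 3, 3]; set D = diag(3, 3, 3, 8, 3, 3, 3, 3, 3) and form L = D - A. Since every row of L sums to 0, the all-ones vector is in the kernel and 0 is an eigenvalue. The eigenvalues sum to 32, which equals trace(L) = 2|E|.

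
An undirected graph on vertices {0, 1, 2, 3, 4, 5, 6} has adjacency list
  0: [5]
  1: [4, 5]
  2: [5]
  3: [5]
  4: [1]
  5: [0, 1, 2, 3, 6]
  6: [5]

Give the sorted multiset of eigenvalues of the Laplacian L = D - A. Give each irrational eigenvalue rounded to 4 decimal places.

Each diagonal entry of L is the vertex degree and each off-diagonal entry is -1 where an edge is present, 0 otherwise; in the order [0, 1, 2, 3, 4, 5, 6] the diagonal is [1, 2, 1, 1, 1, 5, 1]. L is symmetric positive semidefinite, so every eigenvalue is real and nonnegative. The eigenvalues sum to 12, which equals trace(L) = 2|E|.

[0, 0.4659, 1, 1, 1, 2.4827, 6.0514]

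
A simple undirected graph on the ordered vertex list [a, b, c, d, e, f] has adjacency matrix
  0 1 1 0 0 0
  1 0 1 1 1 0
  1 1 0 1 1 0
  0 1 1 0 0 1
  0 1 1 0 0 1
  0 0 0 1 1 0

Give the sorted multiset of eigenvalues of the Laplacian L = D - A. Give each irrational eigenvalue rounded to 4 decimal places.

[0, 1.4384, 3, 3, 5, 5.5616]

Each diagonal entry of L is the vertex degree and each off-diagonal entry is -1 where an edge is present, 0 otherwise; in the order [a, b, c, d, e, f] the diagonal is [2, 4, 4, 3, 3, 2]. Since every row of L sums to 0, the all-ones vector is in the kernel and 0 is an eigenvalue. By the matrix-tree theorem the graph has (1/6) * product of the nonzero eigenvalues = 60 spanning trees.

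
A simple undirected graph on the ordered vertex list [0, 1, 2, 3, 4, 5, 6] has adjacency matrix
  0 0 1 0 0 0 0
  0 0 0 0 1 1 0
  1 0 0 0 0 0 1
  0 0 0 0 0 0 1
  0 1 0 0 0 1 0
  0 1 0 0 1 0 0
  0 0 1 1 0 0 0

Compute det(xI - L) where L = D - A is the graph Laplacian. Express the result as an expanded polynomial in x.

x^7 - 12x^6 + 55x^5 - 118x^4 + 114x^3 - 36x^2

Reading degrees in the order [0, 1, 2, 3, 4, 5, 6] gives [1, 2, 2, 1, 2, 2, 2]; set D = diag(1, 2, 2, 1, 2, 2, 2) and form L = D - A. L has integer entries, so p(x) = det(xI - L) has integer coefficients. Expanding the determinant yields x^7 - 12x^6 + 55x^5 - 118x^4 + 114x^3 - 36x^2. The coefficient of x^6 equals -trace(L) = -12, matching the sum of degrees. The eigenvalues sum to 12, which equals trace(L) = 2|E|. There are 2 zeros in the spectrum, matching the 2 components.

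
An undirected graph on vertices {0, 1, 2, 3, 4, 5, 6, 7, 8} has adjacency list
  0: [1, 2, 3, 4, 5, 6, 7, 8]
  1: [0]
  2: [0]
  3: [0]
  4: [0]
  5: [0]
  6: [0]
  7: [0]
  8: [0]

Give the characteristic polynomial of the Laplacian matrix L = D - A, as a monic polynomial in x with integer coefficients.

With the vertex order [0, 1, 2, 3, 4, 5, 6, 7, 8], the degrees are [8, 1, 1, 1, 1, 1, 1, 1, 1], giving D = diag(8, 1, 1, 1, 1, 1, 1, 1, 1) and L = D - A. L has integer entries, so p(x) = det(xI - L) has integer coefficients. Expanding the determinant yields x^9 - 16x^8 + 84x^7 - 224x^6 + 350x^5 - 336x^4 + 196x^3 - 64x^2 + 9x. The constant term is 0 because L is singular (the all-ones vector lies in its kernel). The largest eigenvalue, 9, is at most the vertex count 9.

x^9 - 16x^8 + 84x^7 - 224x^6 + 350x^5 - 336x^4 + 196x^3 - 64x^2 + 9x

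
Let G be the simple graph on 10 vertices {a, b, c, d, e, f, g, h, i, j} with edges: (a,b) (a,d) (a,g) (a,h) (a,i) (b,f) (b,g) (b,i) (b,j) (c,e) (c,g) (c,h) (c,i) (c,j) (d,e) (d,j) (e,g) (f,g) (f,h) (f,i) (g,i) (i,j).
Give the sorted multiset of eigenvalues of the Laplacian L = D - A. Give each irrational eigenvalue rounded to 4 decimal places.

Reading degrees in the order [a, b, c, d, e, f, g, h, i, j] gives [5, 5, 5, 3, 3, 4, 6, 3, 6, 4]; set D = diag(5, 5, 5, 3, 3, 4, 6, 3, 6, 4) and form L = D - A. Since every row of L sums to 0, the all-ones vector is in the kernel and 0 is an eigenvalue. There is one zero in the spectrum, matching the 1 component.

[0, 1.9733, 2.8518, 3.1887, 3.8065, 4.6493, 5.7283, 6.7706, 7.3257, 7.7058]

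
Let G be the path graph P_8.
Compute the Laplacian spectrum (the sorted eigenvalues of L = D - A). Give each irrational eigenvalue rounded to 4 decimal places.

[0, 0.1522, 0.5858, 1.2346, 2, 2.7654, 3.4142, 3.8478]

The graph has 8 vertices and degree multiset [2, 2, 2, 2, 2, 2, 1, 1]; D is the diagonal matrix of degrees and L = D - A. L is symmetric positive semidefinite, so every eigenvalue is real and nonnegative.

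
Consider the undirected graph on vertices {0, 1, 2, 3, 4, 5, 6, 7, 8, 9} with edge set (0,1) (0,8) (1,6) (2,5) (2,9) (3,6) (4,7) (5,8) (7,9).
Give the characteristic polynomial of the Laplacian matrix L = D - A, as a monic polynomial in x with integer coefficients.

Each diagonal entry of L is the vertex degree and each off-diagonal entry is -1 where an edge is present, 0 otherwise; in the order [0, 1, 2, 3, 4, 5, 6, 7, 8, 9] the diagonal is [2, 2, 2, 1, 1, 2, 2, 2, 2, 2]. L has integer entries, so p(x) = det(xI - L) has integer coefficients. Expanding the determinant yields x^10 - 18x^9 + 136x^8 - 560x^7 + 1365x^6 - 2002x^5 + 1716x^4 - 792x^3 + 165x^2 - 10x. The coefficient of x^9 equals -trace(L) = -18, matching the sum of degrees. By the matrix-tree theorem the graph has (1/10) * product of the nonzero eigenvalues = 1 spanning tree. There is one zero in the spectrum, matching the 1 component.

x^10 - 18x^9 + 136x^8 - 560x^7 + 1365x^6 - 2002x^5 + 1716x^4 - 792x^3 + 165x^2 - 10x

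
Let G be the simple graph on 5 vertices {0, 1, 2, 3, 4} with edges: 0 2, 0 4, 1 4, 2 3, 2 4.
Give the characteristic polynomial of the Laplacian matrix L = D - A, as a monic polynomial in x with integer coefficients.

Reading degrees in the order [0, 1, 2, 3, 4] gives [2, 1, 3, 1, 3]; set D = diag(2, 1, 3, 1, 3) and form L = D - A. L has integer entries, so p(x) = det(xI - L) has integer coefficients. Expanding the determinant yields x^5 - 10x^4 + 33x^3 - 40x^2 + 15x. Since p(0) = det(-L) = 0, x divides p(x). The eigenvalues sum to 10, which equals trace(L) = 2|E|.

x^5 - 10x^4 + 33x^3 - 40x^2 + 15x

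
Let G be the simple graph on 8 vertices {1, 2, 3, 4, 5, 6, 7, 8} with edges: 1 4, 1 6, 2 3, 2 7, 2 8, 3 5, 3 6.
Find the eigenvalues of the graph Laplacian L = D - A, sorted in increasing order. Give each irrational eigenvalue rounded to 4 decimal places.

[0, 0.2243, 0.5858, 1, 1.4108, 2.7237, 3.4142, 4.6412]

Reading degrees in the order [1, 2, 3, 4, 5, 6, 7, 8] gives [2, 3, 3, 1, 1, 2, 1, 1]; set D = diag(2, 3, 3, 1, 1, 2, 1, 1) and form L = D - A. Diagonalising L (or applying a numerical eigensolver to the 8x8 matrix) gives the spectrum above. The largest eigenvalue, 4.6412, is at most the vertex count 8.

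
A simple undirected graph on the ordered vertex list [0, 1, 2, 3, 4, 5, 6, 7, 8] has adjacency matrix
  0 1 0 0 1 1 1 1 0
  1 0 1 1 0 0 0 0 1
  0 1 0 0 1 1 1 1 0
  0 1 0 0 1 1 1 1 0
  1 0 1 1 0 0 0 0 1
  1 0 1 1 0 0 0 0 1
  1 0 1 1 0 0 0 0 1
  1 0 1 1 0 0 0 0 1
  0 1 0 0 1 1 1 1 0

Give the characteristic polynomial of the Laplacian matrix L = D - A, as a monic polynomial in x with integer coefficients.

x^9 - 40x^8 + 690x^7 - 6720x^6 + 40485x^5 - 154704x^4 + 366560x^3 - 492800x^2 + 288000x

With the vertex order [0, 1, 2, 3, 4, 5, 6, 7, 8], the degrees are [5, 4, 5, 5, 4, 4, 4, 4, 5], giving D = diag(5, 4, 5, 5, 4, 4, 4, 4, 5) and L = D - A. L has integer entries, so p(x) = det(xI - L) has integer coefficients. Expanding the determinant yields x^9 - 40x^8 + 690x^7 - 6720x^6 + 40485x^5 - 154704x^4 + 366560x^3 - 492800x^2 + 288000x. Since p(0) = det(-L) = 0, x divides p(x). By the matrix-tree theorem the graph has (1/9) * product of the nonzero eigenvalues = 32000 spanning trees.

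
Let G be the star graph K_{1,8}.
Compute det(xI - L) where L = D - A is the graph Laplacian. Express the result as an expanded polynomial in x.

The graph has 9 vertices and degree multiset [8, 1, 1, 1, 1, 1, 1, 1, 1]; D is the diagonal matrix of degrees and L = D - A. Computing det(xI - L) by cofactor expansion (or equivalently via sum-over-permutations) gives x^9 - 16x^8 + 84x^7 - 224x^6 + 350x^5 - 336x^4 + 196x^3 - 64x^2 + 9x. The coefficient of x^8 equals -trace(L) = -16, matching the sum of degrees. The largest eigenvalue, 9, is at most the vertex count 9. By the matrix-tree theorem the graph has (1/9) * product of the nonzero eigenvalues = 1 spanning tree.

x^9 - 16x^8 + 84x^7 - 224x^6 + 350x^5 - 336x^4 + 196x^3 - 64x^2 + 9x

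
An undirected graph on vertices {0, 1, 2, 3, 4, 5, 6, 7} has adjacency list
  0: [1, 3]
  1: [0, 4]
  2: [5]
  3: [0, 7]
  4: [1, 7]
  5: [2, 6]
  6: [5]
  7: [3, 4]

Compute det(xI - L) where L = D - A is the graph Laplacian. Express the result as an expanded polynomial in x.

With the vertex order [0, 1, 2, 3, 4, 5, 6, 7], the degrees are [2, 2, 1, 2, 2, 2, 1, 2], giving D = diag(2, 2, 1, 2, 2, 2, 1, 2) and L = D - A. L has integer entries, so p(x) = det(xI - L) has integer coefficients. Expanding the determinant yields x^8 - 14x^7 + 78x^6 - 220x^5 + 330x^4 - 250x^3 + 75x^2. The constant term is 0 because L is singular (the all-ones vector lies in its kernel). The eigenvalues sum to 14, which equals trace(L) = 2|E|.

x^8 - 14x^7 + 78x^6 - 220x^5 + 330x^4 - 250x^3 + 75x^2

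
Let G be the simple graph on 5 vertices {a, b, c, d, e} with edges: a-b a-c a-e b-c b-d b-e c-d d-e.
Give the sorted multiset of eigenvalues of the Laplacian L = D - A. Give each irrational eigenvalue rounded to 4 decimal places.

With the vertex order [a, b, c, d, e], the degrees are [3, 4, 3, 3, 3], giving D = diag(3, 4, 3, 3, 3) and L = D - A. L is symmetric positive semidefinite, so every eigenvalue is real and nonnegative. There is one zero in the spectrum, matching the 1 component.

[0, 3, 3, 5, 5]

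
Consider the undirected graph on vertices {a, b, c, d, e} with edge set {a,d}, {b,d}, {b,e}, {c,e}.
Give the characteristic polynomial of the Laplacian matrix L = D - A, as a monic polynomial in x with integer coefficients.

With the vertex order [a, b, c, d, e], the degrees are [1, 2, 1, 2, 2], giving D = diag(1, 2, 1, 2, 2) and L = D - A. L has integer entries, so p(x) = det(xI - L) has integer coefficients. Expanding the determinant yields x^5 - 8x^4 + 21x^3 - 20x^2 + 5x. Since p(0) = det(-L) = 0, x divides p(x). The eigenvalues sum to 8, which equals trace(L) = 2|E|.

x^5 - 8x^4 + 21x^3 - 20x^2 + 5x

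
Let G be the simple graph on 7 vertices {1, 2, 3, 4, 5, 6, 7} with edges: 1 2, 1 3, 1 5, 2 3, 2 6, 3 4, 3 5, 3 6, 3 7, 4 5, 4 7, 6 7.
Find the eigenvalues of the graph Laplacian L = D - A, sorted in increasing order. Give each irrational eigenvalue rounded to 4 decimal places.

[0, 2, 2, 4, 4, 5, 7]

Reading degrees in the order [1, 2, 3, 4, 5, 6, 7] gives [3, 3, 6, 3, 3, 3, 3]; set D = diag(3, 3, 6, 3, 3, 3, 3) and form L = D - A. Diagonalising L (or applying a numerical eigensolver to the 7x7 matrix) gives the spectrum above. By the matrix-tree theorem the graph has (1/7) * product of the nonzero eigenvalues = 320 spanning trees. The eigenvalues sum to 24, which equals trace(L) = 2|E|.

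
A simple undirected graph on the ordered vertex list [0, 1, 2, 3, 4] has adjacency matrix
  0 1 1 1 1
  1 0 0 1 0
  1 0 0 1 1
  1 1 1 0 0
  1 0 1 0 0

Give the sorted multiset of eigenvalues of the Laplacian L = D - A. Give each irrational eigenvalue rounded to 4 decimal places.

Each diagonal entry of L is the vertex degree and each off-diagonal entry is -1 where an edge is present, 0 otherwise; in the order [0, 1, 2, 3, 4] the diagonal is [4, 2, 3, 3, 2]. Since every row of L sums to 0, the all-ones vector is in the kernel and 0 is an eigenvalue. The single zero eigenvalue shows the graph is connected. The eigenvalues sum to 14, which equals trace(L) = 2|E|.

[0, 1.5858, 3, 4.4142, 5]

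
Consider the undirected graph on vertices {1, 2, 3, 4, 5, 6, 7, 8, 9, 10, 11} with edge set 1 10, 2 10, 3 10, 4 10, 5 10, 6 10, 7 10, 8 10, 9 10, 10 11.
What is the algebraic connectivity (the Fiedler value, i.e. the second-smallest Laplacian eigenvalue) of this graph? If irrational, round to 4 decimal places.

With the vertex order [1, 2, 3, 4, 5, 6, 7, 8, 9, 10, 11], the degrees are [1, 1, 1, 1, 1, 1, 1, 1, 1, 10, 1], giving D = diag(1, 1, 1, 1, 1, 1, 1, 1, 1, 10, 1) and L = D - A. Computing the eigenvalues of L and sorting gives [0, 1, 1, 1, 1, 1, 1, 1, 1, 1, 11]. The Fiedler value lambda_2 = 1 is strictly positive, so the graph is connected.

1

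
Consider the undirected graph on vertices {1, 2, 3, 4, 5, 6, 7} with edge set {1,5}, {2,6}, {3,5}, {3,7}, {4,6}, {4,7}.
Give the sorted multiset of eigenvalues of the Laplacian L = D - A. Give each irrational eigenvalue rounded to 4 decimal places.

[0, 0.1981, 0.7530, 1.5550, 2.4450, 3.2470, 3.8019]

Reading degrees in the order [1, 2, 3, 4, 5, 6, 7] gives [1, 1, 2, 2, 2, 2, 2]; set D = diag(1, 1, 2, 2, 2, 2, 2) and form L = D - A. The multiplicity of 0 as a Laplacian eigenvalue equals the number of connected components. The eigenvalues sum to 12, which equals trace(L) = 2|E|. By the matrix-tree theorem the graph has (1/7) * product of the nonzero eigenvalues = 1 spanning tree.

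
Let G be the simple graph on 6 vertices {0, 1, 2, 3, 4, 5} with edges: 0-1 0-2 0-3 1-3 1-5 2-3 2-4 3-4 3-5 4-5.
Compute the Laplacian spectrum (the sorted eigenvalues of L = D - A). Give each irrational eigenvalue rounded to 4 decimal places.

[0, 2.3820, 2.3820, 4.6180, 4.6180, 6]

Reading degrees in the order [0, 1, 2, 3, 4, 5] gives [3, 3, 3, 5, 3, 3]; set D = diag(3, 3, 3, 5, 3, 3) and form L = D - A. Since every row of L sums to 0, the all-ones vector is in the kernel and 0 is an eigenvalue. The single zero eigenvalue shows the graph is connected. There is one zero in the spectrum, matching the 1 component.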